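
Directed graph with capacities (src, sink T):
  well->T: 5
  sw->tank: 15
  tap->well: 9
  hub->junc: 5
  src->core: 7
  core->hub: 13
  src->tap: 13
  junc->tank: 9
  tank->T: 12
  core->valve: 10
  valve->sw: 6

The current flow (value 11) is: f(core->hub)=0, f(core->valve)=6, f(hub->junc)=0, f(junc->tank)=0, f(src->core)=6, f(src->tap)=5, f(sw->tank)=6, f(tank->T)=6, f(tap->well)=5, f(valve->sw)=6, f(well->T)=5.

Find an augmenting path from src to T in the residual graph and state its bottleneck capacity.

src->core->hub->junc->tank->T, bottleneck 1

Residual along src->core->hub->junc->tank->T: src->core: 1, core->hub: 13, hub->junc: 5, junc->tank: 9, tank->T: 6.
Bottleneck = min = 1.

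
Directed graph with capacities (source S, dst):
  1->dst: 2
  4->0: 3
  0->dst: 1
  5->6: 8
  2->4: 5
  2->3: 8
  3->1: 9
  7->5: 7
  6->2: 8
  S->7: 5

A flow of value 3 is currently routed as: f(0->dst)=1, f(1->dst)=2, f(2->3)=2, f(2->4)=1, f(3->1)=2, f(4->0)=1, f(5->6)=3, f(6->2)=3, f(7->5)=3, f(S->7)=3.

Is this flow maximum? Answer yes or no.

Residual reachable from S: {0, 1, 2, 3, 4, 5, 6, 7, S}; dst is not reachable.
Saturated cut: 1->dst, 0->dst with total capacity 3 = current flow value. Flow is maximum.

Yes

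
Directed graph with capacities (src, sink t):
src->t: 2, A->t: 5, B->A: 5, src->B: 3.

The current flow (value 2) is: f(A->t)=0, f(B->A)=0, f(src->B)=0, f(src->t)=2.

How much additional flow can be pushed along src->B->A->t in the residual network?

Residual capacities along the path: src->B: 3, B->A: 5, A->t: 5.
Minimum is 3.

3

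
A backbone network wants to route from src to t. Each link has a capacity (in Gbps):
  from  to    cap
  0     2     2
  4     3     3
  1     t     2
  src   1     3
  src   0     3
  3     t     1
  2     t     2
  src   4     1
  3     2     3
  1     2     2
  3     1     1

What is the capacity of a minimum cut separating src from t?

Max flow = 5 (via 3 augmenting paths).
In the residual at optimum, the set reachable from src is {0, 1, 2, src}.
Cut edges: src→4 (cap 1), 1→t (cap 2), 2→t (cap 2). Sum = 5.

5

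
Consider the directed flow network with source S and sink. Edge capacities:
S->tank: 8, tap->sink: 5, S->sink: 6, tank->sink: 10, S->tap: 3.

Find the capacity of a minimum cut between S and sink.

Max flow = 17 (via 3 augmenting paths).
In the residual at optimum, the set reachable from S is {S}.
Cut edges: S->tank (cap 8), S->tap (cap 3), S->sink (cap 6). Sum = 17.

17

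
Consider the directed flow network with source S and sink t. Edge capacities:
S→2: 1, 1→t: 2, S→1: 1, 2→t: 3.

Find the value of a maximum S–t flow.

Augment S→1→t: bottleneck 1. Total 1.
Augment S→2→t: bottleneck 1. Total 2.
No augmenting path remains in the residual graph.

2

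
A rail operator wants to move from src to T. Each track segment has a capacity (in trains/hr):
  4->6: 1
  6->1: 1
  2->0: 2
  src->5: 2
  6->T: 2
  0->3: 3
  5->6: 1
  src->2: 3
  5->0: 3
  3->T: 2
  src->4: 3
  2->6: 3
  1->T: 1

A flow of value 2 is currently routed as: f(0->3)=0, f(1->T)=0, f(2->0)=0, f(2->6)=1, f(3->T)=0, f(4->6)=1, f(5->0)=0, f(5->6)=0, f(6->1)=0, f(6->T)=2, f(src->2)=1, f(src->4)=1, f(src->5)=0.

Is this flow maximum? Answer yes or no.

No

Residual path src->2->0->3->T has bottleneck 2 > 0.
Pushing 2 along it raises the flow to 4, so the given flow is not maximum.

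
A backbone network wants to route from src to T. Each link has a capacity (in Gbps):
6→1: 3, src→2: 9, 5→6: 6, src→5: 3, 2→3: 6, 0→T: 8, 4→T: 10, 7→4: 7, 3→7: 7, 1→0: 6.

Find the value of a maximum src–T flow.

Augment src→2→3→7→4→T: bottleneck 6. Total 6.
Augment src→5→6→1→0→T: bottleneck 3. Total 9.
No augmenting path remains in the residual graph.

9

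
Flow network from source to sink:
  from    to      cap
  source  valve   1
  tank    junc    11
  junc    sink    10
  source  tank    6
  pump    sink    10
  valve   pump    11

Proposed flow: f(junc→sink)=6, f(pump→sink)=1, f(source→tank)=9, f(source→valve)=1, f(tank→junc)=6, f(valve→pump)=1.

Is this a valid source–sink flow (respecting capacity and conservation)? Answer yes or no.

No

Capacity violated on source→tank: flow 9 > capacity 6.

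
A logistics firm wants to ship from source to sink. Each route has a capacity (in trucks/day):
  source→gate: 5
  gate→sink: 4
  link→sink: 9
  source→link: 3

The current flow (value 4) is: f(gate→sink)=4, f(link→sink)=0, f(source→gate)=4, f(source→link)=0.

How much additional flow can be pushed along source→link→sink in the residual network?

Residual capacities along the path: source→link: 3, link→sink: 9.
Minimum is 3.

3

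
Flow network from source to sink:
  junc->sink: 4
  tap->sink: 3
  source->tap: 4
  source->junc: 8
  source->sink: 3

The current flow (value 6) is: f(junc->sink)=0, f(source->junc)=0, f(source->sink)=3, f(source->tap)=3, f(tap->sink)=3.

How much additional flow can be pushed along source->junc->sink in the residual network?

Residual capacities along the path: source->junc: 8, junc->sink: 4.
Minimum is 4.

4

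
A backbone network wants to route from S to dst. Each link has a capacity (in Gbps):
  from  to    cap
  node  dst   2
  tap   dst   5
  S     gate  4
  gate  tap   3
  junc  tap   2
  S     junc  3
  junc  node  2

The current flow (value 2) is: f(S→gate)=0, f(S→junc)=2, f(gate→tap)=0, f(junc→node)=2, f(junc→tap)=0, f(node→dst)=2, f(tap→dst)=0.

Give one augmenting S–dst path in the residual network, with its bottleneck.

Residual along S→junc→tap→dst: S→junc: 1, junc→tap: 2, tap→dst: 5.
Bottleneck = min = 1.

S→junc→tap→dst, bottleneck 1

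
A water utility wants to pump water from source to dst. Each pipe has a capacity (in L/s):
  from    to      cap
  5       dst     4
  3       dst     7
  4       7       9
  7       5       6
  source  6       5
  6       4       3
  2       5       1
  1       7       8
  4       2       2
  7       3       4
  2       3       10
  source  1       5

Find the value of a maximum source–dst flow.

8

Augment source→1→7→5→dst: bottleneck 4. Total 4.
Augment source→1→7→3→dst: bottleneck 1. Total 5.
Augment source→6→4→2→3→dst: bottleneck 2. Total 7.
Augment source→6→4→7→3→dst: bottleneck 1. Total 8.
No augmenting path remains in the residual graph.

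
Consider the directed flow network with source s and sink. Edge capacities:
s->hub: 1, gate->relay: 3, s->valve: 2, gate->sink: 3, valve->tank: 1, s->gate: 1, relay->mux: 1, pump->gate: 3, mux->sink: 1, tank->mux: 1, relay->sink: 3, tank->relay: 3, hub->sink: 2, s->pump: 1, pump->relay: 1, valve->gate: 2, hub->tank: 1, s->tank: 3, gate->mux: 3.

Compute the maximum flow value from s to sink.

Augment s->gate->sink: bottleneck 1. Total 1.
Augment s->hub->sink: bottleneck 1. Total 2.
Augment s->pump->gate->sink: bottleneck 1. Total 3.
Augment s->valve->gate->sink: bottleneck 1. Total 4.
Augment s->tank->relay->sink: bottleneck 3. Total 7.
Augment s->valve->gate->mux->sink: bottleneck 1. Total 8.
No augmenting path remains in the residual graph.

8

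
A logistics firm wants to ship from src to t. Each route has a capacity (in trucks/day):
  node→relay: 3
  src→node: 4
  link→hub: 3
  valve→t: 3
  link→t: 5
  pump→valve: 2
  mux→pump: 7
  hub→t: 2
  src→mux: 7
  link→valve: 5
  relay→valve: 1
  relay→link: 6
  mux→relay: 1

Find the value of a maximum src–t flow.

6

Augment src→mux→relay→link→t: bottleneck 1. Total 1.
Augment src→mux→pump→valve→t: bottleneck 2. Total 3.
Augment src→node→relay→link→t: bottleneck 3. Total 6.
No augmenting path remains in the residual graph.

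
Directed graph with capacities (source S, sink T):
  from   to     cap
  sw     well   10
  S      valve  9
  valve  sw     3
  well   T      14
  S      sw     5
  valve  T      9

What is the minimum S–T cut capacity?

Max flow = 14 (via 2 augmenting paths).
In the residual at optimum, the set reachable from S is {S}.
Cut edges: S->valve (cap 9), S->sw (cap 5). Sum = 14.

14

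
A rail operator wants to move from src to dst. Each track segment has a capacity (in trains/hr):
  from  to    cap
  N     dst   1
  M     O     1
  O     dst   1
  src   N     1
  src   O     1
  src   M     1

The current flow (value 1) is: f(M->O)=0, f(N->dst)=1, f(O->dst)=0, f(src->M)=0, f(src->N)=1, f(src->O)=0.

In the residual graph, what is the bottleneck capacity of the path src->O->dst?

1

Residual capacities along the path: src->O: 1, O->dst: 1.
Minimum is 1.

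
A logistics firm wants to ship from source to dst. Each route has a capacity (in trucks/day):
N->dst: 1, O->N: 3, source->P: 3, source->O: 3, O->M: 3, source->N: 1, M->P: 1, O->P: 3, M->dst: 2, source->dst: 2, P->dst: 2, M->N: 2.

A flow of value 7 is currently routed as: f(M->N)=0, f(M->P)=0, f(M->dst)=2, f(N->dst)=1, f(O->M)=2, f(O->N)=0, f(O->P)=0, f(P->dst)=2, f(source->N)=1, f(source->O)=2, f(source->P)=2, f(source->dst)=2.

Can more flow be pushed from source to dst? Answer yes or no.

No

Residual reachable from source: {M, N, O, P, source}; dst is not reachable.
Saturated cut: source->dst, M->dst, P->dst, N->dst with total capacity 7 = current flow value. Flow is maximum.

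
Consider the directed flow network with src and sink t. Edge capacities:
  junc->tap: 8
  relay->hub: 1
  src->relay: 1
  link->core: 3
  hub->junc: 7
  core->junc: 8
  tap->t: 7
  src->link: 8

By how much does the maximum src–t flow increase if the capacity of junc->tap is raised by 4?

0

Original max flow = 4.
Edge junc->tap does not cross the min cut (source side {link, src}), so extra capacity there cannot help.
New max flow = 4. Increase = 0.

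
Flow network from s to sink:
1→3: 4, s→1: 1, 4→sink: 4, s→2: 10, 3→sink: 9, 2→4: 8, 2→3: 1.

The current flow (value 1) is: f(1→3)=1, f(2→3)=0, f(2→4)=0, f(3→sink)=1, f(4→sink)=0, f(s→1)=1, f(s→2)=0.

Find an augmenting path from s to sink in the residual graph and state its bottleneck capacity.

Residual along s→2→3→sink: s→2: 10, 2→3: 1, 3→sink: 8.
Bottleneck = min = 1.

s→2→3→sink, bottleneck 1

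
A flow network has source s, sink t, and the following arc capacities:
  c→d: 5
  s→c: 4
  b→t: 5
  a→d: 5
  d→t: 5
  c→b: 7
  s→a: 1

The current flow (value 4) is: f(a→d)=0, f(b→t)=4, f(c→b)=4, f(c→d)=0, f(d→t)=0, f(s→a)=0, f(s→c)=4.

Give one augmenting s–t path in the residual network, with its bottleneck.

Residual along s→a→d→t: s→a: 1, a→d: 5, d→t: 5.
Bottleneck = min = 1.

s→a→d→t, bottleneck 1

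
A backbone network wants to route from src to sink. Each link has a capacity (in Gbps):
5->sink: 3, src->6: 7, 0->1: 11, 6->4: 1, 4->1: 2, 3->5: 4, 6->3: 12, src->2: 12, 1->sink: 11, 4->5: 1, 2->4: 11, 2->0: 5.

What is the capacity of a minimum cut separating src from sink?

10

Max flow = 10 (via 4 augmenting paths).
In the residual at optimum, the set reachable from src is {2, 3, 4, 5, 6, src}.
Cut edges: 2->0 (cap 5), 4->1 (cap 2), 5->sink (cap 3). Sum = 10.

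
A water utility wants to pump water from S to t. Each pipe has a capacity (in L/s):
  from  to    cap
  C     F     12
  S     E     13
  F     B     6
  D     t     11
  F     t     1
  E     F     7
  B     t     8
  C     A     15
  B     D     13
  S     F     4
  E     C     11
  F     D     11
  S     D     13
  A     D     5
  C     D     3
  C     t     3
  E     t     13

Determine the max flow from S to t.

Augment S→E→t: bottleneck 13. Total 13.
Augment S→F→t: bottleneck 1. Total 14.
Augment S→D→t: bottleneck 11. Total 25.
Augment S→F→B→t: bottleneck 3. Total 28.
No augmenting path remains in the residual graph.

28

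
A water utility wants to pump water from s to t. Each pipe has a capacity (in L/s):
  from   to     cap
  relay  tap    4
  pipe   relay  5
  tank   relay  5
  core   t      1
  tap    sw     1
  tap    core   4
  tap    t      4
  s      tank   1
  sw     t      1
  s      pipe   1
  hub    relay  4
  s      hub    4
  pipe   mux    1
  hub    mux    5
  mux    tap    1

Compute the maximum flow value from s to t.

5

Augment s→pipe→relay→tap→t: bottleneck 1. Total 1.
Augment s→tank→relay→tap→t: bottleneck 1. Total 2.
Augment s→hub→relay→tap→t: bottleneck 2. Total 4.
Augment s→hub→mux→tap→core→t: bottleneck 1. Total 5.
No augmenting path remains in the residual graph.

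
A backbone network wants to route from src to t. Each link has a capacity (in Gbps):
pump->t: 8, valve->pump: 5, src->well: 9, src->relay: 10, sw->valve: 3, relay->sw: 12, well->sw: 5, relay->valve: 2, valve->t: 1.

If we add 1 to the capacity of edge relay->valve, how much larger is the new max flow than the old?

Original max flow = 5.
After raising cap(relay->valve), augmenting paths through that edge carry 1 more unit.
New max flow = 6. Increase = 1.

1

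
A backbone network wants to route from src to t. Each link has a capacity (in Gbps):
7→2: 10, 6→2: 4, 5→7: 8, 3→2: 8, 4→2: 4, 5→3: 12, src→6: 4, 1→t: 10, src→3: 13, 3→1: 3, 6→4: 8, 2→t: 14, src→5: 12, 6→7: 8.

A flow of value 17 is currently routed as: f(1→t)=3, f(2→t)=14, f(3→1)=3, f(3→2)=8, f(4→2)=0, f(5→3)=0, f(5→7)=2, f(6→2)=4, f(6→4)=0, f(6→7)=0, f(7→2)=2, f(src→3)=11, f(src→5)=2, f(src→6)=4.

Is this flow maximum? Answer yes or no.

Yes

Residual reachable from src: {2, 3, 4, 5, 6, 7, src}; t is not reachable.
Saturated cut: 3→1, 2→t with total capacity 17 = current flow value. Flow is maximum.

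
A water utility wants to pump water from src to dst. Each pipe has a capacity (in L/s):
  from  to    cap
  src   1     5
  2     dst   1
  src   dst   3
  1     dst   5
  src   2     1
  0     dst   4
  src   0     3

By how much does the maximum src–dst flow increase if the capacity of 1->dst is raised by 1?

Original max flow = 12.
Edge 1->dst does not cross the min cut (source side {src}), so extra capacity there cannot help.
New max flow = 12. Increase = 0.

0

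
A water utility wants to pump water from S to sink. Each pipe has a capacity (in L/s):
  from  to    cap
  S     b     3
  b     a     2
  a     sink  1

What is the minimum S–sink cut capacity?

Max flow = 1 (via 1 augmenting path).
In the residual at optimum, the set reachable from S is {S, a, b}.
Cut edges: a→sink (cap 1). Sum = 1.

1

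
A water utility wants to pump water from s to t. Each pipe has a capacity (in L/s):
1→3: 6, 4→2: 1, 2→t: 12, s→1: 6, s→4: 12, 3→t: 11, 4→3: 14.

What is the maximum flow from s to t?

Augment s→1→3→t: bottleneck 6. Total 6.
Augment s→4→3→t: bottleneck 5. Total 11.
Augment s→4→2→t: bottleneck 1. Total 12.
No augmenting path remains in the residual graph.

12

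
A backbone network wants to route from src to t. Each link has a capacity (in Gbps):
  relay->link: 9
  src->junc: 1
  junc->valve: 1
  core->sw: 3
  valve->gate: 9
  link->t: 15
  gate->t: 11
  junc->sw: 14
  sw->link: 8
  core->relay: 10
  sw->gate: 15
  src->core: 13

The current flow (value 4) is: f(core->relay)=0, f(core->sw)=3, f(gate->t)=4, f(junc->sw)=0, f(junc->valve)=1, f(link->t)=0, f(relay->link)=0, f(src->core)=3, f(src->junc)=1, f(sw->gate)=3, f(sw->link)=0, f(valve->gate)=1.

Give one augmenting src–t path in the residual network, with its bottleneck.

src->core->relay->link->t, bottleneck 9

Residual along src->core->relay->link->t: src->core: 10, core->relay: 10, relay->link: 9, link->t: 15.
Bottleneck = min = 9.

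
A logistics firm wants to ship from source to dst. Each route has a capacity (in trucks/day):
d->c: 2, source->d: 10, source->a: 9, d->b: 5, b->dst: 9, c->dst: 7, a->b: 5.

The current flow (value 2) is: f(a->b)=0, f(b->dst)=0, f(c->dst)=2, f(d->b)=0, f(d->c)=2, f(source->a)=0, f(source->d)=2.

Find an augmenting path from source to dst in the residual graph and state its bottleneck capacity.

Residual along source->d->b->dst: source->d: 8, d->b: 5, b->dst: 9.
Bottleneck = min = 5.

source->d->b->dst, bottleneck 5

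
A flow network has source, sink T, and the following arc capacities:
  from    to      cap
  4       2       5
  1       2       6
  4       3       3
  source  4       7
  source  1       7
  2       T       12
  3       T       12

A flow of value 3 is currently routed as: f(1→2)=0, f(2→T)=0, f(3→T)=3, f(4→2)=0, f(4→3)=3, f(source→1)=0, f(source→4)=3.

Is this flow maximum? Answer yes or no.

Residual path source→4→2→T has bottleneck 4 > 0.
Pushing 4 along it raises the flow to 7, so the given flow is not maximum.

No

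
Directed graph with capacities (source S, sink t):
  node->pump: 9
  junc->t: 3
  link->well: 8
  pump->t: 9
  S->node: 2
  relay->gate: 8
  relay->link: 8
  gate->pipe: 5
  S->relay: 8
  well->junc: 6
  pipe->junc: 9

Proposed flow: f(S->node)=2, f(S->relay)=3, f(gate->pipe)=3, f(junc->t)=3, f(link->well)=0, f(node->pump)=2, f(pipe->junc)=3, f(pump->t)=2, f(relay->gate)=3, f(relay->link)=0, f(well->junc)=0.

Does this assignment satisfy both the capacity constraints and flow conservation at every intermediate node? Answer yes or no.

Yes

Every edge has 0 ≤ f(e) ≤ cap(e).
At each intermediate node, inflow equals outflow.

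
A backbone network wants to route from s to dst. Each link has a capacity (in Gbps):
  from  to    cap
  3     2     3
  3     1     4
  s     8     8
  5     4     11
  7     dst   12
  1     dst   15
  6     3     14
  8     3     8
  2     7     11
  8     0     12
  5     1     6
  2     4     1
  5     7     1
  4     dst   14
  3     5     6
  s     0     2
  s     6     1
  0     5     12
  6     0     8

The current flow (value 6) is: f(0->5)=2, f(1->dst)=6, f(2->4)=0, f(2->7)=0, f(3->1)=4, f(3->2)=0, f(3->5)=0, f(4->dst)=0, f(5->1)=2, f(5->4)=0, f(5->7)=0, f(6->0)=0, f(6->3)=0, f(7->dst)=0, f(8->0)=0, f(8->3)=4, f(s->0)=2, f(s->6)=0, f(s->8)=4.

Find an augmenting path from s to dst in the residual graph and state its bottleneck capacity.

Residual along s->8->0->5->1->dst: s->8: 4, 8->0: 12, 0->5: 10, 5->1: 4, 1->dst: 9.
Bottleneck = min = 4.

s->8->0->5->1->dst, bottleneck 4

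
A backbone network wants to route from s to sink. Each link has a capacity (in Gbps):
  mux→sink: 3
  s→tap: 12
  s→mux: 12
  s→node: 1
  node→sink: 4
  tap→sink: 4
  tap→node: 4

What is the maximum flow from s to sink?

11

Augment s→tap→sink: bottleneck 4. Total 4.
Augment s→mux→sink: bottleneck 3. Total 7.
Augment s→node→sink: bottleneck 1. Total 8.
Augment s→tap→node→sink: bottleneck 3. Total 11.
No augmenting path remains in the residual graph.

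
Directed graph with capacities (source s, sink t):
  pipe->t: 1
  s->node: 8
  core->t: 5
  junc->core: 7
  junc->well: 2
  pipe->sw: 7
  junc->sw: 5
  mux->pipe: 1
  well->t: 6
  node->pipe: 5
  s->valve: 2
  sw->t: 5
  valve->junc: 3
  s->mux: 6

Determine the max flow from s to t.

8

Augment s->mux->pipe->t: bottleneck 1. Total 1.
Augment s->valve->junc->core->t: bottleneck 2. Total 3.
Augment s->node->pipe->sw->t: bottleneck 5. Total 8.
No augmenting path remains in the residual graph.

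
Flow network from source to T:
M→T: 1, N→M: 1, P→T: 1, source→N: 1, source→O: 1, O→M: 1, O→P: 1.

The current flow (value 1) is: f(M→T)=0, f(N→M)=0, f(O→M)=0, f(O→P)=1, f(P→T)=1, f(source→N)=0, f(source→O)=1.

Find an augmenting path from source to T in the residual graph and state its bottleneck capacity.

source→N→M→T, bottleneck 1

Residual along source→N→M→T: source→N: 1, N→M: 1, M→T: 1.
Bottleneck = min = 1.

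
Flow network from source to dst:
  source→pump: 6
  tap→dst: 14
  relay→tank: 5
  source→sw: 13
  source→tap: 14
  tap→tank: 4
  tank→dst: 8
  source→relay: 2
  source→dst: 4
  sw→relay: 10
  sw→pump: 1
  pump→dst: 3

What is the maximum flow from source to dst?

26

Augment source→dst: bottleneck 4. Total 4.
Augment source→tap→dst: bottleneck 14. Total 18.
Augment source→pump→dst: bottleneck 3. Total 21.
Augment source→relay→tank→dst: bottleneck 2. Total 23.
Augment source→sw→relay→tank→dst: bottleneck 3. Total 26.
No augmenting path remains in the residual graph.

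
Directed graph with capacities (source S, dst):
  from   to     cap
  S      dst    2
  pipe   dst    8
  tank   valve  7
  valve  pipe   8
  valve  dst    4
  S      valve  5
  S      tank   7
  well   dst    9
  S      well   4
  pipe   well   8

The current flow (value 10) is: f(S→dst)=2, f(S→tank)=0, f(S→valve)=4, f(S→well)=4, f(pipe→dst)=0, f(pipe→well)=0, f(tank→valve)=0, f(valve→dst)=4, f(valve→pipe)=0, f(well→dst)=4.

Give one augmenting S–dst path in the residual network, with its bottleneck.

S→valve→pipe→dst, bottleneck 1

Residual along S→valve→pipe→dst: S→valve: 1, valve→pipe: 8, pipe→dst: 8.
Bottleneck = min = 1.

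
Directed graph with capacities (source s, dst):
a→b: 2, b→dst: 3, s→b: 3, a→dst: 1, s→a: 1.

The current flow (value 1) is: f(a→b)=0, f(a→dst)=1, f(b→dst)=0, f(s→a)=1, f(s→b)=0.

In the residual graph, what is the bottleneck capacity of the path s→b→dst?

3

Residual capacities along the path: s→b: 3, b→dst: 3.
Minimum is 3.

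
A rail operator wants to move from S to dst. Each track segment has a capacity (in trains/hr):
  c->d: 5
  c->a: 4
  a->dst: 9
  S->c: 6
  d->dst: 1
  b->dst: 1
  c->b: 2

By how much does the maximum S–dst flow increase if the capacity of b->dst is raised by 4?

0

Original max flow = 6.
Edge b->dst does not cross the min cut (source side {S}), so extra capacity there cannot help.
New max flow = 6. Increase = 0.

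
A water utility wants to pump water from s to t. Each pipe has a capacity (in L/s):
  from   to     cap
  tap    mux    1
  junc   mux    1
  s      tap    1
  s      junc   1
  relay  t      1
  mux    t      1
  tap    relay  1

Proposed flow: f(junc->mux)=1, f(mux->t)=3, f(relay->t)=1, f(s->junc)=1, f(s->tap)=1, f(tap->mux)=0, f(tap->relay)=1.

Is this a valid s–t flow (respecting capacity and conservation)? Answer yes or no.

No

Capacity violated on mux->t: flow 3 > capacity 1.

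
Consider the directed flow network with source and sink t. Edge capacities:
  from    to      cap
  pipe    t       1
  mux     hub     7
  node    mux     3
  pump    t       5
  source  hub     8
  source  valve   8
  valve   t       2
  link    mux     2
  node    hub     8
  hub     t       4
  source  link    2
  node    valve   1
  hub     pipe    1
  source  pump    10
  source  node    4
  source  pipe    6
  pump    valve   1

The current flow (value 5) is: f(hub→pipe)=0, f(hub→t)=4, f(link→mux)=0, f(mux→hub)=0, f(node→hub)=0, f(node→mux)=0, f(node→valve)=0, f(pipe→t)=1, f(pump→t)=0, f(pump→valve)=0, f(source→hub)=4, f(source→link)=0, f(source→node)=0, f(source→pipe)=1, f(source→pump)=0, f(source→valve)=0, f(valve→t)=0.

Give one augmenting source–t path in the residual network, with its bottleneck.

source→pump→t, bottleneck 5

Residual along source→pump→t: source→pump: 10, pump→t: 5.
Bottleneck = min = 5.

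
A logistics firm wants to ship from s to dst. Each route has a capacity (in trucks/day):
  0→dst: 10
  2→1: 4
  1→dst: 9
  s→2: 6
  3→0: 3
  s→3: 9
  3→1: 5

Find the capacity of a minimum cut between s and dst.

Max flow = 12 (via 3 augmenting paths).
In the residual at optimum, the set reachable from s is {2, 3, s}.
Cut edges: 2→1 (cap 4), 3→1 (cap 5), 3→0 (cap 3). Sum = 12.

12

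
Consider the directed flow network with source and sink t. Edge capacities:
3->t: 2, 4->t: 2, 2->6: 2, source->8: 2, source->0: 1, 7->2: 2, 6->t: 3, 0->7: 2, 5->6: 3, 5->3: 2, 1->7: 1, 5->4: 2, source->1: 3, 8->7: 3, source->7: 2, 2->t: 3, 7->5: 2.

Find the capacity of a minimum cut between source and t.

4

Max flow = 4 (via 3 augmenting paths).
In the residual at optimum, the set reachable from source is {0, 1, 7, 8, source}.
Cut edges: 7->2 (cap 2), 7->5 (cap 2). Sum = 4.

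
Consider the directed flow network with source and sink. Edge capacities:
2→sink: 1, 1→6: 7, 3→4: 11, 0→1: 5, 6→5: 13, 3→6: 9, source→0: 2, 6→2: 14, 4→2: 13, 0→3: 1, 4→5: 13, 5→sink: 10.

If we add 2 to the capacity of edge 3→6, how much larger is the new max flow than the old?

0

Original max flow = 2.
Edge 3→6 does not cross the min cut (source side {source}), so extra capacity there cannot help.
New max flow = 2. Increase = 0.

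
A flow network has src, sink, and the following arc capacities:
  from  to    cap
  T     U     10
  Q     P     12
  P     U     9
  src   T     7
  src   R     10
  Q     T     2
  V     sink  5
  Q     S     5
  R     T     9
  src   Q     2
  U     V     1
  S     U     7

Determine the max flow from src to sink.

1

Augment src→T→U→V→sink: bottleneck 1. Total 1.
No augmenting path remains in the residual graph.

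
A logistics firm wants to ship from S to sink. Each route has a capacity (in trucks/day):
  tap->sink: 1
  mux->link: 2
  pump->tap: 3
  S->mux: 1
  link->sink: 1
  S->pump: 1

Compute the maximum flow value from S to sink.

2

Augment S->mux->link->sink: bottleneck 1. Total 1.
Augment S->pump->tap->sink: bottleneck 1. Total 2.
No augmenting path remains in the residual graph.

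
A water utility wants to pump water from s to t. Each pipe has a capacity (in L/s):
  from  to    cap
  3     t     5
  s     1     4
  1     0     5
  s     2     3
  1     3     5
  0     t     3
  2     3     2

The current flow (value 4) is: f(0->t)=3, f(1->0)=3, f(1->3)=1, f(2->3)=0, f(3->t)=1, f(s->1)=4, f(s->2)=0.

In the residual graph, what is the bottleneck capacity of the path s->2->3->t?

Residual capacities along the path: s->2: 3, 2->3: 2, 3->t: 4.
Minimum is 2.

2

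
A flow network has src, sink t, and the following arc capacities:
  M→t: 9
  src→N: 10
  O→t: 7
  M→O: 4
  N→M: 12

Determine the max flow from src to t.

10

Augment src→N→M→t: bottleneck 9. Total 9.
Augment src→N→M→O→t: bottleneck 1. Total 10.
No augmenting path remains in the residual graph.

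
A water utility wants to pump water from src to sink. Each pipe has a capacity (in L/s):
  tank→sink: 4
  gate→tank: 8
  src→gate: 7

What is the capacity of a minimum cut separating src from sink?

4

Max flow = 4 (via 1 augmenting path).
In the residual at optimum, the set reachable from src is {gate, src, tank}.
Cut edges: tank→sink (cap 4). Sum = 4.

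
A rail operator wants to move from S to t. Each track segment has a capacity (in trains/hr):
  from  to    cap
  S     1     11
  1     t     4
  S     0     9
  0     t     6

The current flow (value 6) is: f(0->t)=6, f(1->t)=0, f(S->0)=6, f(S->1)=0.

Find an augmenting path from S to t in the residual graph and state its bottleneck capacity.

Residual along S->1->t: S->1: 11, 1->t: 4.
Bottleneck = min = 4.

S->1->t, bottleneck 4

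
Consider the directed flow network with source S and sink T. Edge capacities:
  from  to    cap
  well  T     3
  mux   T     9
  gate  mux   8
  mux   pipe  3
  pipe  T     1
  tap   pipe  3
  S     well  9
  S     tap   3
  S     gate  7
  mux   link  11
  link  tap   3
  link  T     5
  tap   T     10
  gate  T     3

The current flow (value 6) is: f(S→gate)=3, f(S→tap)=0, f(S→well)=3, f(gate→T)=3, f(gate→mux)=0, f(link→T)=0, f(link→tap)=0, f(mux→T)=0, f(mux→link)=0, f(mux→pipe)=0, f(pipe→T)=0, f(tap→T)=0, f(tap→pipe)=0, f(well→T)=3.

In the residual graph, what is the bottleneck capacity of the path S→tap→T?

3

Residual capacities along the path: S→tap: 3, tap→T: 10.
Minimum is 3.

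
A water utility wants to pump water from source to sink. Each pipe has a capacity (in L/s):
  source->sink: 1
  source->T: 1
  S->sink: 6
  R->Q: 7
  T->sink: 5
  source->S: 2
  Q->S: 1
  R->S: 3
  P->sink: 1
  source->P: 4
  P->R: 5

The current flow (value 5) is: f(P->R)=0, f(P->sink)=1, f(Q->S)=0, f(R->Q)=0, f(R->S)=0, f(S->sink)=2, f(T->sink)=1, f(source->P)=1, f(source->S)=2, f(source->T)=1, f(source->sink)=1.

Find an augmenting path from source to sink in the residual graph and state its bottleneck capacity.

Residual along source->P->R->S->sink: source->P: 3, P->R: 5, R->S: 3, S->sink: 4.
Bottleneck = min = 3.

source->P->R->S->sink, bottleneck 3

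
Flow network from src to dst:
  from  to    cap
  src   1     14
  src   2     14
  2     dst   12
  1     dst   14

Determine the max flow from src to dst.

26

Augment src→2→dst: bottleneck 12. Total 12.
Augment src→1→dst: bottleneck 14. Total 26.
No augmenting path remains in the residual graph.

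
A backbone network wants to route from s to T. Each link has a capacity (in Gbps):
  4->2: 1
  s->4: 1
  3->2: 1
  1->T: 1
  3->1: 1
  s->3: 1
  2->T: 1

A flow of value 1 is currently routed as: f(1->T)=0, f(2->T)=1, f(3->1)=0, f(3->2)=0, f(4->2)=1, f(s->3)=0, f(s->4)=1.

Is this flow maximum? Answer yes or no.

Residual path s->3->1->T has bottleneck 1 > 0.
Pushing 1 along it raises the flow to 2, so the given flow is not maximum.

No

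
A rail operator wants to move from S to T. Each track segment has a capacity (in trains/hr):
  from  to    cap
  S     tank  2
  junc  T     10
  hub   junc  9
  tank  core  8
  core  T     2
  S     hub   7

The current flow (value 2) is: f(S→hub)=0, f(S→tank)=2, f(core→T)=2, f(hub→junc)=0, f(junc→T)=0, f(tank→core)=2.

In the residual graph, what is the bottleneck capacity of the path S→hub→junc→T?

Residual capacities along the path: S→hub: 7, hub→junc: 9, junc→T: 10.
Minimum is 7.

7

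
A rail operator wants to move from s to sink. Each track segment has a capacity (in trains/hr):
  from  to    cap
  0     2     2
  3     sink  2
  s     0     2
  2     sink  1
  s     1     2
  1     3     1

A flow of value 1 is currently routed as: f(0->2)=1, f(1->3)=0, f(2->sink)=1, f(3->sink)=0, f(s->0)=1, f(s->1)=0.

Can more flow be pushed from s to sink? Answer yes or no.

Residual path s->1->3->sink has bottleneck 1 > 0.
Pushing 1 along it raises the flow to 2, so the given flow is not maximum.

Yes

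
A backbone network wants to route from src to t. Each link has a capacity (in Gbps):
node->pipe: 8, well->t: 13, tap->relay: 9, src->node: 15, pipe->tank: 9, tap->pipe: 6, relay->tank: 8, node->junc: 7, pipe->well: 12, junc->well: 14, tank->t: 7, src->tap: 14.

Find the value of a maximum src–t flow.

Augment src->tap->relay->tank->t: bottleneck 7. Total 7.
Augment src->tap->pipe->well->t: bottleneck 6. Total 13.
Augment src->node->pipe->well->t: bottleneck 6. Total 19.
Augment src->node->junc->well->t: bottleneck 1. Total 20.
No augmenting path remains in the residual graph.

20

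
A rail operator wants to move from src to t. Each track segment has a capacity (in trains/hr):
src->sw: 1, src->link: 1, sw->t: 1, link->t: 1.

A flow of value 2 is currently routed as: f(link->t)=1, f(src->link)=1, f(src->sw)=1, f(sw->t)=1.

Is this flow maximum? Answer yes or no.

Residual reachable from src: {src}; t is not reachable.
Saturated cut: src->link, src->sw with total capacity 2 = current flow value. Flow is maximum.

Yes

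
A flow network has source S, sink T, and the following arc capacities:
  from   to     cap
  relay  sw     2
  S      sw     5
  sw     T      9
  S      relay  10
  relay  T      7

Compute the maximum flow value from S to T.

14

Augment S→relay→T: bottleneck 7. Total 7.
Augment S→sw→T: bottleneck 5. Total 12.
Augment S→relay→sw→T: bottleneck 2. Total 14.
No augmenting path remains in the residual graph.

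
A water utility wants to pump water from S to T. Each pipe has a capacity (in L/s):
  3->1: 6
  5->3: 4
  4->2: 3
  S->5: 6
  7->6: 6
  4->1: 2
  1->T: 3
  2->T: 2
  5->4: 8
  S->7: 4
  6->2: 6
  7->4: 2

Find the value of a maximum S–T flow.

5

Augment S->5->3->1->T: bottleneck 3. Total 3.
Augment S->5->4->2->T: bottleneck 2. Total 5.
No augmenting path remains in the residual graph.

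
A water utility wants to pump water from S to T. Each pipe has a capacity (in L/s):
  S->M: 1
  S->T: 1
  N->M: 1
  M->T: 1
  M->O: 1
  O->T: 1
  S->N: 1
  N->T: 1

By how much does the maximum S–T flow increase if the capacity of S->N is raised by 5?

Original max flow = 3.
After raising cap(S->N), augmenting paths through that edge carry 1 more unit.
New max flow = 4. Increase = 1.

1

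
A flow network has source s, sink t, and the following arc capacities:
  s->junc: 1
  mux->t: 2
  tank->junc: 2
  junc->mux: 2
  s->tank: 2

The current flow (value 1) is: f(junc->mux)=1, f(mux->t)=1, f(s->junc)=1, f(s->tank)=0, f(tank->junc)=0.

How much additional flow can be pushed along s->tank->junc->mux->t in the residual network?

Residual capacities along the path: s->tank: 2, tank->junc: 2, junc->mux: 1, mux->t: 1.
Minimum is 1.

1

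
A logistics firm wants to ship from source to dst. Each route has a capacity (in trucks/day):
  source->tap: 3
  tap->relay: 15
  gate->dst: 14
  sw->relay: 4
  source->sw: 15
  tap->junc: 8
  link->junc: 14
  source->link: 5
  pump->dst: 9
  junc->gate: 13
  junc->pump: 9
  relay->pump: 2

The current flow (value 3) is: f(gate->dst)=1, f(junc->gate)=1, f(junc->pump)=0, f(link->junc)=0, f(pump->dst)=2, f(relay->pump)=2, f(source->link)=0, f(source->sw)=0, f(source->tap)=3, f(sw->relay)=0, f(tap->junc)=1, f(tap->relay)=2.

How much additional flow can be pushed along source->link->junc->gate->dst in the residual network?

Residual capacities along the path: source->link: 5, link->junc: 14, junc->gate: 12, gate->dst: 13.
Minimum is 5.

5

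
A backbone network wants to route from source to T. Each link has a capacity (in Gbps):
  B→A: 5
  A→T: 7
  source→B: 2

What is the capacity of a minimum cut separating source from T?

Max flow = 2 (via 1 augmenting path).
In the residual at optimum, the set reachable from source is {source}.
Cut edges: source→B (cap 2). Sum = 2.

2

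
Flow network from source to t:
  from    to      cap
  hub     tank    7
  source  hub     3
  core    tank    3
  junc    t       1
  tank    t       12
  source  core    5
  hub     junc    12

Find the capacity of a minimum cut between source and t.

6

Max flow = 6 (via 3 augmenting paths).
In the residual at optimum, the set reachable from source is {core, source}.
Cut edges: source->hub (cap 3), core->tank (cap 3). Sum = 6.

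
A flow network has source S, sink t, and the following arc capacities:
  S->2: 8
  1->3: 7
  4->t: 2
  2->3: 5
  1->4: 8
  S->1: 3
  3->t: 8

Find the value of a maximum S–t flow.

Augment S->1->4->t: bottleneck 2. Total 2.
Augment S->1->3->t: bottleneck 1. Total 3.
Augment S->2->3->t: bottleneck 5. Total 8.
No augmenting path remains in the residual graph.

8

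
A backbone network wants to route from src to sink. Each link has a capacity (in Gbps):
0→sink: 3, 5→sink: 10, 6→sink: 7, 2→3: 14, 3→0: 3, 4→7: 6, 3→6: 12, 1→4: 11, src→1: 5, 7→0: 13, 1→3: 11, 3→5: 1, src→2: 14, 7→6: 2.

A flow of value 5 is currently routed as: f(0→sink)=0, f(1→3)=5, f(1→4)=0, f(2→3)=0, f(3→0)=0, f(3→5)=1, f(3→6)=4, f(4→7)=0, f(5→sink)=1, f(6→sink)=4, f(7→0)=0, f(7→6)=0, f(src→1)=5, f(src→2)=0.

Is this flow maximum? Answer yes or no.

No

Residual path src→2→3→6→sink has bottleneck 3 > 0.
Pushing 3 along it raises the flow to 8, so the given flow is not maximum.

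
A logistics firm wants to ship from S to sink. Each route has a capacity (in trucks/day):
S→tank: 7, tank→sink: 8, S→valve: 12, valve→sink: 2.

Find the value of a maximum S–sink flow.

9

Augment S→tank→sink: bottleneck 7. Total 7.
Augment S→valve→sink: bottleneck 2. Total 9.
No augmenting path remains in the residual graph.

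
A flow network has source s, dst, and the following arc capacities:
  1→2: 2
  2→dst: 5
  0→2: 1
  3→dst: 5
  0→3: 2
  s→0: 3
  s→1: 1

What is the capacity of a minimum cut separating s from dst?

Max flow = 4 (via 3 augmenting paths).
In the residual at optimum, the set reachable from s is {s}.
Cut edges: s→1 (cap 1), s→0 (cap 3). Sum = 4.

4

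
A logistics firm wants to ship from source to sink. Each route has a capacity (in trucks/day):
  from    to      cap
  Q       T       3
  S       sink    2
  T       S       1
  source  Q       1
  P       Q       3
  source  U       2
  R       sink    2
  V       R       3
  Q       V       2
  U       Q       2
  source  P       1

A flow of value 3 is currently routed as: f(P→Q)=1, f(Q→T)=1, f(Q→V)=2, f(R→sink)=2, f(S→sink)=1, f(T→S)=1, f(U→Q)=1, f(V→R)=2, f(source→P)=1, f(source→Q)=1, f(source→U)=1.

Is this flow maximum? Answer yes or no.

Residual reachable from source: {P, Q, T, U, source}; sink is not reachable.
Saturated cut: Q→V, T→S with total capacity 3 = current flow value. Flow is maximum.

Yes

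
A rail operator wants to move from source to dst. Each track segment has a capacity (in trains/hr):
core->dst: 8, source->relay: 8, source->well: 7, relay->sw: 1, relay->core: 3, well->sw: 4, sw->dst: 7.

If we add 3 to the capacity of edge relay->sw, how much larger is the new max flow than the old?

Original max flow = 8.
After raising cap(relay->sw), augmenting paths through that edge carry 2 more units.
New max flow = 10. Increase = 2.

2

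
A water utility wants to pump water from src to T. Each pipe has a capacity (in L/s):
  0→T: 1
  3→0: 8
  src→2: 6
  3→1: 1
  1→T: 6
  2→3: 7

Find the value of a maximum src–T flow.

Augment src→2→3→0→T: bottleneck 1. Total 1.
Augment src→2→3→1→T: bottleneck 1. Total 2.
No augmenting path remains in the residual graph.

2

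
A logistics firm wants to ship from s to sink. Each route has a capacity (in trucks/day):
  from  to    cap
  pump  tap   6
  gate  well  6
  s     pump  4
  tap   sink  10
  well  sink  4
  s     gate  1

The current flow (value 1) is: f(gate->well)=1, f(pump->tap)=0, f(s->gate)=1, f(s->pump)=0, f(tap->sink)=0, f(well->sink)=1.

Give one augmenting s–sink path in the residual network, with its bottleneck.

s->pump->tap->sink, bottleneck 4

Residual along s->pump->tap->sink: s->pump: 4, pump->tap: 6, tap->sink: 10.
Bottleneck = min = 4.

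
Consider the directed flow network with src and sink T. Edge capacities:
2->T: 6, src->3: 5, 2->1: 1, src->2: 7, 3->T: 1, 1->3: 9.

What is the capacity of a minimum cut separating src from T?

Max flow = 7 (via 2 augmenting paths).
In the residual at optimum, the set reachable from src is {1, 2, 3, src}.
Cut edges: 2->T (cap 6), 3->T (cap 1). Sum = 7.

7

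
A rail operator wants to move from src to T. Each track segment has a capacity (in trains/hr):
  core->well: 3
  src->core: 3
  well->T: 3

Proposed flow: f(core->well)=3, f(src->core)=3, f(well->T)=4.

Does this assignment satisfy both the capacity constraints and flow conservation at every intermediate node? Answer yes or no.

No

Capacity violated on well->T: flow 4 > capacity 3.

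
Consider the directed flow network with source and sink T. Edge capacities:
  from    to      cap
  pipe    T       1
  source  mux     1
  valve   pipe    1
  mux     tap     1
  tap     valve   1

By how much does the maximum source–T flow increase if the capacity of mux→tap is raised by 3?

0

Original max flow = 1.
Edge mux→tap does not cross the min cut (source side {source}), so extra capacity there cannot help.
New max flow = 1. Increase = 0.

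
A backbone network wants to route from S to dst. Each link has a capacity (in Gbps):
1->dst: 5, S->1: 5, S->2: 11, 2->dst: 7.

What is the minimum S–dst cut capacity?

Max flow = 12 (via 2 augmenting paths).
In the residual at optimum, the set reachable from S is {2, S}.
Cut edges: S->1 (cap 5), 2->dst (cap 7). Sum = 12.

12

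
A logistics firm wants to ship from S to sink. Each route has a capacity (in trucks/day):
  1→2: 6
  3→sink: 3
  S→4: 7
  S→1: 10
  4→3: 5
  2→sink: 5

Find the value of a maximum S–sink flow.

Augment S→4→3→sink: bottleneck 3. Total 3.
Augment S→1→2→sink: bottleneck 5. Total 8.
No augmenting path remains in the residual graph.

8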